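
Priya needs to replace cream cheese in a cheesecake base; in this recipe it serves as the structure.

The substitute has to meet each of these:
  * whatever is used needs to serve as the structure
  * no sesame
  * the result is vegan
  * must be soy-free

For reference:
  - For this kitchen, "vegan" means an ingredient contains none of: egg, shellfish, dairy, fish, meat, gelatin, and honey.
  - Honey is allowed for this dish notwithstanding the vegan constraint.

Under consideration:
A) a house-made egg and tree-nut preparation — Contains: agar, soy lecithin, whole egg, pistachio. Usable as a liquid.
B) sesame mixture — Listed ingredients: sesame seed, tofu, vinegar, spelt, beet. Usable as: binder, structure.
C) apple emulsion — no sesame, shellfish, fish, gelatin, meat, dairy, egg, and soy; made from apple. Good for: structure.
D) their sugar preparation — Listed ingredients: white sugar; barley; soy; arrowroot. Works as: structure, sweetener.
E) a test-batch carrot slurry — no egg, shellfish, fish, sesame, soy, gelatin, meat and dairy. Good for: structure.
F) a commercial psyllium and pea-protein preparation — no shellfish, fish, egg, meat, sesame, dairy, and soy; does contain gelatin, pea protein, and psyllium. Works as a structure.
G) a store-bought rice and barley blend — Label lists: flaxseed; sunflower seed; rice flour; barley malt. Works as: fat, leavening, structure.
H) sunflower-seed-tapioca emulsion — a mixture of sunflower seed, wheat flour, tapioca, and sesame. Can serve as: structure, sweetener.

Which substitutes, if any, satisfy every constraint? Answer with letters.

A: not usable as a structure; has whole egg, so not vegan (and 1 more) — reject
B: has sesame seed, so not sesame-free; has tofu, so not soy-free — reject
C: every rule checks out — OK
D: has soy, so not soy-free — reject
E: works as a structure, no sesame, no soy — OK
F: has gelatin, so not vegan — out
G: no soy, no sesame — valid
H: has sesame, so not sesame-free — out

C, E, G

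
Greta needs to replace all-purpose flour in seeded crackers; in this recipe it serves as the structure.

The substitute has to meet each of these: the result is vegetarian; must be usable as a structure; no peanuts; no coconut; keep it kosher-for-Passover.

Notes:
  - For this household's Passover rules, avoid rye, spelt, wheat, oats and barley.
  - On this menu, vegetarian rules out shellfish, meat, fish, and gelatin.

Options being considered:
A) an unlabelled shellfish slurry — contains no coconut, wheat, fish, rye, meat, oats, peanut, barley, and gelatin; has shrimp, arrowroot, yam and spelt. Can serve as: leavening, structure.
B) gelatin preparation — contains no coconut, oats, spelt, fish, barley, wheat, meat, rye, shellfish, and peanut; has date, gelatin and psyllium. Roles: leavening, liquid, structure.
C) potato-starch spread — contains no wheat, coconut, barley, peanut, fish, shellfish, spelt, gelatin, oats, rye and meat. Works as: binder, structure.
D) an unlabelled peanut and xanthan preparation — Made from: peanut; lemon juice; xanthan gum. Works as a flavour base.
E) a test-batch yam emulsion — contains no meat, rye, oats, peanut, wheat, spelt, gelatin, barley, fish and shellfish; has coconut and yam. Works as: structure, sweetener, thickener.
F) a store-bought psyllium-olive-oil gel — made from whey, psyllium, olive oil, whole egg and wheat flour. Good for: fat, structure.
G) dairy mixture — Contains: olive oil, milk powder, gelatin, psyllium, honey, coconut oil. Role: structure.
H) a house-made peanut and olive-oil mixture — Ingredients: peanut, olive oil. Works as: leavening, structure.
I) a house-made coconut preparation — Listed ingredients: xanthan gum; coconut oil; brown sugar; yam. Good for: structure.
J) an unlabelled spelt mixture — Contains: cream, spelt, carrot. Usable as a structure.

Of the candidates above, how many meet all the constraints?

1

A: has spelt, so not kosher-for-Passover; has shrimp, so not vegetarian — reject
B: has gelatin, so not vegetarian — out
C: all constraints satisfied — valid
D: not usable as a structure; has peanut, so not peanut-free — out
E: has coconut, so not coconut-free — no
F: has wheat flour, so not kosher-for-Passover — no
G: has gelatin, so not vegetarian; has coconut oil, so not coconut-free — out
H: has peanut, so not peanut-free — out
I: has coconut oil, so not coconut-free — reject
J: has spelt, so not kosher-for-Passover — out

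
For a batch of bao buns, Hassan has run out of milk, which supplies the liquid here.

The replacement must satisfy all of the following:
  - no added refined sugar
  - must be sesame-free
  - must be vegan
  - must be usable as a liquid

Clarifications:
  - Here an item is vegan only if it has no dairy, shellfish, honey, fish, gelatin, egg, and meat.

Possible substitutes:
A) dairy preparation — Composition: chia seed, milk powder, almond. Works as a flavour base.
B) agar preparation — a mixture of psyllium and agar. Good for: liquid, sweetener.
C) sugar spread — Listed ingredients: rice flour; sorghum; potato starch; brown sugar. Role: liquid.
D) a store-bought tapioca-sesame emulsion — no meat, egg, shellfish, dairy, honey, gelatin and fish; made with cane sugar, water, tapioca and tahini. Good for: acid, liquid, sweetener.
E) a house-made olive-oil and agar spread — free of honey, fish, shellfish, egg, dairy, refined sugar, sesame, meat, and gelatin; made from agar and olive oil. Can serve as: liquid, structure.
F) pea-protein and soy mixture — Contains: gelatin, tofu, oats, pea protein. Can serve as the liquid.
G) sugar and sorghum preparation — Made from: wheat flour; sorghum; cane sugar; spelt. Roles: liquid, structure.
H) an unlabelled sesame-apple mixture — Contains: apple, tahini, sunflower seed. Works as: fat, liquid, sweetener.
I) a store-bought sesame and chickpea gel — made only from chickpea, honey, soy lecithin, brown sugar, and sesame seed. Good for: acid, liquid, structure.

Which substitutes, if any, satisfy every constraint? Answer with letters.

B, E

A: not usable as a liquid; has milk powder, so not vegan — no
B: all constraints satisfied — OK
C: has brown sugar, so not no-added-sugar — reject
D: has cane sugar, so not no-added-sugar; has tahini, so not sesame-free — out
E: works as a liquid, vegan, no refined sugar — OK
F: has gelatin, so not vegan — no
G: has cane sugar, so not no-added-sugar — reject
H: has tahini, so not sesame-free — out
I: has honey, so not vegan; has brown sugar, so not no-added-sugar (and 1 more) — out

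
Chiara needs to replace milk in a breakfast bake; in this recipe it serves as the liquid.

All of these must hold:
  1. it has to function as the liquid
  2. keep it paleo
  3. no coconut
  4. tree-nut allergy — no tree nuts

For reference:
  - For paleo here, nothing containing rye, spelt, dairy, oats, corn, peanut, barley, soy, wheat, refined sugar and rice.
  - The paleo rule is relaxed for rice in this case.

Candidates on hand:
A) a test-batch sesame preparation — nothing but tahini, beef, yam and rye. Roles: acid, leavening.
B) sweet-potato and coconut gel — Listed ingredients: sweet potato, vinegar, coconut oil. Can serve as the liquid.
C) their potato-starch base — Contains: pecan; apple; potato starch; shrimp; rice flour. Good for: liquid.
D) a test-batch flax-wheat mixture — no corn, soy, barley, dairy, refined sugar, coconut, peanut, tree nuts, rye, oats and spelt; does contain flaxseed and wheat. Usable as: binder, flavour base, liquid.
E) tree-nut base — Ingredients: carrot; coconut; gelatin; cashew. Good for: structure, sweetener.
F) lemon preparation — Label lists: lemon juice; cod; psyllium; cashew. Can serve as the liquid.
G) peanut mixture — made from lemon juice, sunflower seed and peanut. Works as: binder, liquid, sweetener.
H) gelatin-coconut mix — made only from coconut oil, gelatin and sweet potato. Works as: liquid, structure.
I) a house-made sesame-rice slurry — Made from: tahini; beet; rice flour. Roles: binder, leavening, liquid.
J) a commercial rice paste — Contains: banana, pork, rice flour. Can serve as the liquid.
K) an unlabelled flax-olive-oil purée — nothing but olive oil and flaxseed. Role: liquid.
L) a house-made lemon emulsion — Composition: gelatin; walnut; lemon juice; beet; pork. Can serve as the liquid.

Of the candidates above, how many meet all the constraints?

A: not usable as a liquid; has rye, so not paleo — reject
B: has coconut oil, so not coconut-free — reject
C: has pecan, so not tree-nut-free — reject
D: has wheat, so not paleo — no
E: not usable as a liquid; has coconut, so not coconut-free (and 1 more) — no
F: has cashew, so not tree-nut-free — out
G: has peanut, so not paleo — reject
H: has coconut oil, so not coconut-free — reject
I: rice is permitted under the paleo carve-out; nothing else excluded — keep
J: rice is permitted under the paleo carve-out; nothing else excluded — keep
K: works as a liquid, no coconut, paleo — OK
L: has walnut, so not tree-nut-free — out

3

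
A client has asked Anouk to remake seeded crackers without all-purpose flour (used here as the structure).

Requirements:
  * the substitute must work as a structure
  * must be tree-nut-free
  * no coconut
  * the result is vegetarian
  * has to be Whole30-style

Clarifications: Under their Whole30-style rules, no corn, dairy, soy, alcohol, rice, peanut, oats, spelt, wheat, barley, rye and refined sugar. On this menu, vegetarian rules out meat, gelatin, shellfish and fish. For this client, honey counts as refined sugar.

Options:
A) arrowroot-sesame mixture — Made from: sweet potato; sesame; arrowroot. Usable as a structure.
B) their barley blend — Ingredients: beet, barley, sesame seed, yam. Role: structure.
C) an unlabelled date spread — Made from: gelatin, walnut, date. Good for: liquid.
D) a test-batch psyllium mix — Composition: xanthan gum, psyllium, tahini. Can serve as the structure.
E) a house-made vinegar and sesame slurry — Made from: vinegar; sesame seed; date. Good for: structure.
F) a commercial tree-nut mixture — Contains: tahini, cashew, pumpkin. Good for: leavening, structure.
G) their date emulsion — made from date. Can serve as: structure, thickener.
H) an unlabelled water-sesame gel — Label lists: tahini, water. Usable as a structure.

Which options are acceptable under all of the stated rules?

A, D, E, G, H

A: all constraints satisfied — valid
B: has barley, so not Whole30-style — reject
C: not usable as a structure; has gelatin, so not vegetarian (and 1 more) — reject
D: only tahini, xanthan gum, and psyllium; none excluded — keep
E: only sesame seed, date and vinegar; none excluded — valid
F: has cashew, so not tree-nut-free — out
G: only date; none excluded — keep
H: only tahini and water; none excluded — keep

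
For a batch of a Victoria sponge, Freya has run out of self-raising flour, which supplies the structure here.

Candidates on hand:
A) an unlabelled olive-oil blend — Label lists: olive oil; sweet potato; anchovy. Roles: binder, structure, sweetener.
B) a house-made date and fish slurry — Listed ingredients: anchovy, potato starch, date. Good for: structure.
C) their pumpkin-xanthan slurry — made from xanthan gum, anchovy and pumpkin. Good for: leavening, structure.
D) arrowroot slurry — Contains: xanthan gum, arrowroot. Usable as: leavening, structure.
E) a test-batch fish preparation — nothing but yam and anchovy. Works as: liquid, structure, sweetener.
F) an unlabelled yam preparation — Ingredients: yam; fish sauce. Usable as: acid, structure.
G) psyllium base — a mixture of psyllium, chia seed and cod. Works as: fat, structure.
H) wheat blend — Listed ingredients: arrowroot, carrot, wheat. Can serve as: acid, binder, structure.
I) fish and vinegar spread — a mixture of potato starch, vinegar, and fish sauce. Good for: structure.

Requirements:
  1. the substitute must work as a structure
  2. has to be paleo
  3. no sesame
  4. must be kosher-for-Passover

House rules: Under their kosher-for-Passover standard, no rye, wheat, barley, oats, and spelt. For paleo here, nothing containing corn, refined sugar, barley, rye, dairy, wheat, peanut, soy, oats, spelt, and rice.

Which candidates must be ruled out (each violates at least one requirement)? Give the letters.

A: only anchovy, olive oil, and sweet potato; none excluded — valid
B: only anchovy, potato starch, and date; none excluded — valid
C: paleo, no sesame — keep
D: paleo, kosher-for-Passover — valid
E: only anchovy and yam; none excluded — keep
F: works as a structure, kosher-for-Passover, paleo — valid
G: nothing on the exclusion list — OK
H: has wheat, so not kosher-for-Passover; has wheat, so not paleo — no
I: works as a structure, kosher-for-Passover, paleo — valid

H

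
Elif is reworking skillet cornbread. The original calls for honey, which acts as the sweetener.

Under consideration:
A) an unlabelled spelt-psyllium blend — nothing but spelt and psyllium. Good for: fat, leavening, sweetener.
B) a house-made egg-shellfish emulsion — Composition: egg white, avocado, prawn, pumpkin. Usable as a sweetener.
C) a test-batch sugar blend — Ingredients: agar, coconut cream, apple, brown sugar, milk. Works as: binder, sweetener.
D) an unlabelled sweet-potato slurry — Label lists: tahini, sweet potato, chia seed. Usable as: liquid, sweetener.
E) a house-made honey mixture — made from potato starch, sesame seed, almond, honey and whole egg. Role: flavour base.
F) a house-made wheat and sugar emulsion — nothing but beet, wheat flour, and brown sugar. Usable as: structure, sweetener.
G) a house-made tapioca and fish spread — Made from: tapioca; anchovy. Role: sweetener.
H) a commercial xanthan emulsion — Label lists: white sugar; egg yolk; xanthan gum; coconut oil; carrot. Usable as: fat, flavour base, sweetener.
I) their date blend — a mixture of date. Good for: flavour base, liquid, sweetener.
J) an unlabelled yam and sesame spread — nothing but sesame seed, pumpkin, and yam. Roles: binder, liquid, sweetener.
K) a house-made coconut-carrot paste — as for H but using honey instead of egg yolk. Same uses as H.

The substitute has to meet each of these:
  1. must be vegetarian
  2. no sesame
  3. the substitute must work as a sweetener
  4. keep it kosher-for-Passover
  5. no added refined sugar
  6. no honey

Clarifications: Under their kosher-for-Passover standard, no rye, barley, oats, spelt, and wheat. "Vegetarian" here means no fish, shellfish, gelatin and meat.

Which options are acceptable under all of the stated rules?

A: has spelt, so not kosher-for-Passover — out
B: has prawn, so not vegetarian — reject
C: has brown sugar, so not no-added-sugar — out
D: has tahini, so not sesame-free — reject
E: not usable as a sweetener; has sesame seed, so not sesame-free (and 1 more) — no
F: has wheat flour, so not kosher-for-Passover; has brown sugar, so not no-added-sugar — reject
G: has anchovy, so not vegetarian — no
H: has white sugar, so not no-added-sugar — no
I: all constraints satisfied — valid
J: has sesame seed, so not sesame-free — no
K: has white sugar, so not no-added-sugar; has honey, so not honey-free — out

I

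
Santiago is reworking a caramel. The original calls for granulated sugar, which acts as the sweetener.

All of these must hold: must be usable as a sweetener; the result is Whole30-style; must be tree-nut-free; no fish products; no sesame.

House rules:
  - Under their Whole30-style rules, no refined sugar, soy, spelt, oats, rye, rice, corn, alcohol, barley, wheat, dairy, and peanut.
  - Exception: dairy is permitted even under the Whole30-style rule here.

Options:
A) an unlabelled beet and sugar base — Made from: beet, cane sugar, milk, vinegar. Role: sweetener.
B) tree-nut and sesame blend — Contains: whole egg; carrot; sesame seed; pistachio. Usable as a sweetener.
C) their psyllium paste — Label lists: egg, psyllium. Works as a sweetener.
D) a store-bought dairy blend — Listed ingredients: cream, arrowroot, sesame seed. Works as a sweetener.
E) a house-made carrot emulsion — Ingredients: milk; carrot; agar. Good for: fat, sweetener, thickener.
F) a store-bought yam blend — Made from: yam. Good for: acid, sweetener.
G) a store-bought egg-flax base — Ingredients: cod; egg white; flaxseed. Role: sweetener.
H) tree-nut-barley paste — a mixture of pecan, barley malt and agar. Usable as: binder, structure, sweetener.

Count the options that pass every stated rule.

3

A: has cane sugar, so not Whole30-style — no
B: has pistachio, so not tree-nut-free; has sesame seed, so not sesame-free — reject
C: only egg and psyllium; none excluded — OK
D: has sesame seed, so not sesame-free — no
E: dairy is permitted under the Whole30-style carve-out; nothing else excluded — valid
F: every rule checks out — OK
G: has cod, so not fish-free — out
H: has barley malt, so not Whole30-style; has pecan, so not tree-nut-free — no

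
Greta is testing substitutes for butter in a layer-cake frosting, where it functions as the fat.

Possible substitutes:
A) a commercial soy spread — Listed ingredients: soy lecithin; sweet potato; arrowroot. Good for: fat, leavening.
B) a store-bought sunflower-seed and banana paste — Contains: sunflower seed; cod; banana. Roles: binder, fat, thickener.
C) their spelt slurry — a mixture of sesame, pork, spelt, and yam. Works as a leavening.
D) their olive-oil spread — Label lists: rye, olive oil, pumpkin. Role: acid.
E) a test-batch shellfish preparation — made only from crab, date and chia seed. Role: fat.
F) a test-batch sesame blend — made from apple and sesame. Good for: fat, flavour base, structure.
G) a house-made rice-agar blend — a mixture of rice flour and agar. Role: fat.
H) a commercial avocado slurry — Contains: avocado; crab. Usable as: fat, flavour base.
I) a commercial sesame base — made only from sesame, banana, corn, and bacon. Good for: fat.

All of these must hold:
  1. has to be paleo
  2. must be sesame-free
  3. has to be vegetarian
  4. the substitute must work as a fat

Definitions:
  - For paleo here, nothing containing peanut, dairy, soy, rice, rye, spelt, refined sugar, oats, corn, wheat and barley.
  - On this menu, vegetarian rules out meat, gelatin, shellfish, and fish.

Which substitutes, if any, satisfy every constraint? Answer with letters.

none

A: has soy lecithin, so not paleo — reject
B: has cod, so not vegetarian — out
C: not usable as a fat; has spelt, so not paleo (and 2 more) — no
D: not usable as a fat; has rye, so not paleo — no
E: has crab, so not vegetarian — no
F: has sesame, so not sesame-free — out
G: has rice flour, so not paleo — reject
H: has crab, so not vegetarian — out
I: has corn, so not paleo; has bacon, so not vegetarian (and 1 more) — out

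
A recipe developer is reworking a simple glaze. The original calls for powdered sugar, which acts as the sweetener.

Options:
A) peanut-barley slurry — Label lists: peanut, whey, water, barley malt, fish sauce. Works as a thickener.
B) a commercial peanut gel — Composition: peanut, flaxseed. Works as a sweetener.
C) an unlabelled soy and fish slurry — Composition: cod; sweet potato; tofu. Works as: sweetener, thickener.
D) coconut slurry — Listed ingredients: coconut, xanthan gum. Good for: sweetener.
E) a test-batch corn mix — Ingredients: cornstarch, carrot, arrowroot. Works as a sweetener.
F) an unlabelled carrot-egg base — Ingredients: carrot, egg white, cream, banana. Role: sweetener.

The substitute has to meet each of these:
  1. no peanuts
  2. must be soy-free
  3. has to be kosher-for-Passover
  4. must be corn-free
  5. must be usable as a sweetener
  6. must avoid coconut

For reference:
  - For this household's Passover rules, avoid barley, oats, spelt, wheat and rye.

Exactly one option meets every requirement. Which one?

F

A: not usable as a sweetener; has barley malt, so not kosher-for-Passover (and 1 more) — no
B: has peanut, so not peanut-free — reject
C: has tofu, so not soy-free — reject
D: has coconut, so not coconut-free — out
E: has cornstarch, so not corn-free — no
F: nothing on the exclusion list — OK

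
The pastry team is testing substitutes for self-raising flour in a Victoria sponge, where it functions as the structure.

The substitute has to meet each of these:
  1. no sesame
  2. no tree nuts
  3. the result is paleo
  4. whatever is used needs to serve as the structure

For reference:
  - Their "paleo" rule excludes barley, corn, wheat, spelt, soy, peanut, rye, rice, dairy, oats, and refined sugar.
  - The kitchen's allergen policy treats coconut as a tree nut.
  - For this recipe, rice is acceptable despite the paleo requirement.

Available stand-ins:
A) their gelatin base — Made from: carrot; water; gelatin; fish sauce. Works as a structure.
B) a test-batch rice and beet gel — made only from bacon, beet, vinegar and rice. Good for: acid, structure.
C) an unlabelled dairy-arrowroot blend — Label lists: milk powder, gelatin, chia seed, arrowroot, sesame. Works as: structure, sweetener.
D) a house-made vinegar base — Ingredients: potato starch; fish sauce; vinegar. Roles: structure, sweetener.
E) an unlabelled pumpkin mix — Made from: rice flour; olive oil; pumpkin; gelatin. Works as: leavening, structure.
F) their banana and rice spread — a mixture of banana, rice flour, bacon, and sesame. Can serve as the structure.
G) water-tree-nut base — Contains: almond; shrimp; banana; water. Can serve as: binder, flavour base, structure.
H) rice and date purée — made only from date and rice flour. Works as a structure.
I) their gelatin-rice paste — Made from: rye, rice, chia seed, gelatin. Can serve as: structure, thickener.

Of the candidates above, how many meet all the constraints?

A: fish sauce and gelatin etc. — none of it excluded — keep
B: rice is permitted under the paleo carve-out; nothing else excluded — valid
C: has milk powder, so not paleo; has sesame, so not sesame-free — out
D: only fish sauce, potato starch and vinegar; none excluded — keep
E: rice is permitted under the paleo carve-out; nothing else excluded — keep
F: has sesame, so not sesame-free — no
G: has almond, so not tree-nut-free — reject
H: rice is permitted under the paleo carve-out; nothing else excluded — keep
I: has rye, so not paleo — no

5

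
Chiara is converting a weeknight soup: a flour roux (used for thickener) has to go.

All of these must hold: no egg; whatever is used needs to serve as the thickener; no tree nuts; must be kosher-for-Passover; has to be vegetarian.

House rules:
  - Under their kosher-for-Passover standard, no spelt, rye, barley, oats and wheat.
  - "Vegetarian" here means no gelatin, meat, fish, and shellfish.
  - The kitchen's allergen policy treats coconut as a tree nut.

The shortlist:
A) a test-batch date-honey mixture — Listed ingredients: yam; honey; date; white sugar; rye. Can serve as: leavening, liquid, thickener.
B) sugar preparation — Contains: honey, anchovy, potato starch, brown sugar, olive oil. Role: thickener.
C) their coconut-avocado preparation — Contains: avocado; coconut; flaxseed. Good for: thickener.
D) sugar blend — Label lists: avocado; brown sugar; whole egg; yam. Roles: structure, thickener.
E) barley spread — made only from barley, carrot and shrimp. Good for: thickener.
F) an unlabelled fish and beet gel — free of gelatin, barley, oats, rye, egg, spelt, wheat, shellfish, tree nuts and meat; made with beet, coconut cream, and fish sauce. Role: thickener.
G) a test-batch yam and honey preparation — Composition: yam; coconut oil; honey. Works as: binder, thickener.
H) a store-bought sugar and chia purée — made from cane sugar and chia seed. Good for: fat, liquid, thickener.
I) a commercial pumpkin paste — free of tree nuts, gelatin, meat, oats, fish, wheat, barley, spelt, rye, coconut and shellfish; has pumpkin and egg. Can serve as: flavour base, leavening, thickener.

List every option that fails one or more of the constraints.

A, B, C, D, E, F, G, I

A: has rye, so not kosher-for-Passover — no
B: has anchovy, so not vegetarian — out
C: has coconut, so not tree-nut-free — no
D: has whole egg, so not egg-free — out
E: has barley, so not kosher-for-Passover; has shrimp, so not vegetarian — reject
F: has fish sauce, so not vegetarian; has coconut cream, so not tree-nut-free — out
G: has coconut oil, so not tree-nut-free — out
H: only cane sugar and chia seed; none excluded — valid
I: has egg, so not egg-free — reject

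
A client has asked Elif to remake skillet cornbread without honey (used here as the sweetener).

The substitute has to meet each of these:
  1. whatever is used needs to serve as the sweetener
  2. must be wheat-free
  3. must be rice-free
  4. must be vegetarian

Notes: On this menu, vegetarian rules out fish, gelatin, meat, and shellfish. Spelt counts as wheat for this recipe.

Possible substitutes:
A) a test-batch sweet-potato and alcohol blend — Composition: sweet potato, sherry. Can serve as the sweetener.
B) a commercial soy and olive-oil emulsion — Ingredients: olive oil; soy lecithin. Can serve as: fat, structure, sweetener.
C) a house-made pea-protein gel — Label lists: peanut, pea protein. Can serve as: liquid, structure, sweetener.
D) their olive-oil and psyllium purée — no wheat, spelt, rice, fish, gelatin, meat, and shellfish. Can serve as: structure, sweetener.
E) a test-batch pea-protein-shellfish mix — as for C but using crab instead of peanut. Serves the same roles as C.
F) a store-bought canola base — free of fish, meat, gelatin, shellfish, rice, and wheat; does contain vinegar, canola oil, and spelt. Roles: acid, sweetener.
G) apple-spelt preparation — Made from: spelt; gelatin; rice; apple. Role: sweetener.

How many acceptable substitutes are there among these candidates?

A: vegetarian, wheat-free — keep
B: only soy lecithin and olive oil; none excluded — keep
C: only peanut and pea protein; none excluded — keep
D: vegetarian, wheat-free — valid
E: has crab, so not vegetarian — out
F: has spelt, so not wheat-free — reject
G: has gelatin, so not vegetarian; has spelt, so not wheat-free (and 1 more) — out

4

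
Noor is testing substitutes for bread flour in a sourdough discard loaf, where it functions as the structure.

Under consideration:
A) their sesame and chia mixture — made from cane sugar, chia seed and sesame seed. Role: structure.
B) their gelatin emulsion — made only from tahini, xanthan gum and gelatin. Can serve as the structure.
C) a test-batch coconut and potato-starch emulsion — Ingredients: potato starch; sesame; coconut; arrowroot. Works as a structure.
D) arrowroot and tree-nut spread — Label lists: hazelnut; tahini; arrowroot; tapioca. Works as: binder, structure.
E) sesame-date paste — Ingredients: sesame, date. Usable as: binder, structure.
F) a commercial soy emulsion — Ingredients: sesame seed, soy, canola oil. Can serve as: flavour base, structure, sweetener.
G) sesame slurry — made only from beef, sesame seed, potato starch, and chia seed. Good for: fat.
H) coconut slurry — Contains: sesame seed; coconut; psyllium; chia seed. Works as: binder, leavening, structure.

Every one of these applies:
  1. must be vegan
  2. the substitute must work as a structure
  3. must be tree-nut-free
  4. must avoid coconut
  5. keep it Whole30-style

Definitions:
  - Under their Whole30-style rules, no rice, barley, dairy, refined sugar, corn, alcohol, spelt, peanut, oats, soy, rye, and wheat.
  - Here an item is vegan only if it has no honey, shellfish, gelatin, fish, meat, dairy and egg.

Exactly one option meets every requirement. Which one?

A: has cane sugar, so not Whole30-style — out
B: has gelatin, so not vegan — reject
C: has coconut, so not coconut-free — reject
D: has hazelnut, so not tree-nut-free — reject
E: only sesame and date; none excluded — valid
F: has soy, so not Whole30-style — out
G: not usable as a structure; has beef, so not vegan — reject
H: has coconut, so not coconut-free — out

E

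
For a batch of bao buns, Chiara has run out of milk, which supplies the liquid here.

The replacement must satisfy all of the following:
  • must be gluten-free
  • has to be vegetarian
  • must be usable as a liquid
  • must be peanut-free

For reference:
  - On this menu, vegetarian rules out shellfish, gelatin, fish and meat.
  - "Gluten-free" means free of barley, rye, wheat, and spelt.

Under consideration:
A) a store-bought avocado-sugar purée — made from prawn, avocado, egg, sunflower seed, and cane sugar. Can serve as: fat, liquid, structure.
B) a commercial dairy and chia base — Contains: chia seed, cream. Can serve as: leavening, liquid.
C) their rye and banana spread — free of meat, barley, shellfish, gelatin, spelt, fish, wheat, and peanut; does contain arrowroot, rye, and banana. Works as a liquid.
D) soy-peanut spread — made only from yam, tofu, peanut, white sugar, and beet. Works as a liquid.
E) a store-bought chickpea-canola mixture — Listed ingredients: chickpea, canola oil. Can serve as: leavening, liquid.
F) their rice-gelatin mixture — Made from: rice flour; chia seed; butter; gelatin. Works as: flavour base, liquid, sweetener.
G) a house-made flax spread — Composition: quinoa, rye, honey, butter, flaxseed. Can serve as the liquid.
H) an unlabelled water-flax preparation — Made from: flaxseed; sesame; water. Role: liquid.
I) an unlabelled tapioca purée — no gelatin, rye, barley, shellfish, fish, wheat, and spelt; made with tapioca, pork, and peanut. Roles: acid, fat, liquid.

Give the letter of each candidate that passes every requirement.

B, E, H

A: has prawn, so not vegetarian — out
B: vegetarian, no peanut — valid
C: has rye, so not gluten-free — out
D: has peanut, so not peanut-free — reject
E: only chickpea and canola oil; none excluded — OK
F: has gelatin, so not vegetarian — out
G: has rye, so not gluten-free — out
H: works as a liquid, vegetarian, no peanut — valid
I: has pork, so not vegetarian; has peanut, so not peanut-free — reject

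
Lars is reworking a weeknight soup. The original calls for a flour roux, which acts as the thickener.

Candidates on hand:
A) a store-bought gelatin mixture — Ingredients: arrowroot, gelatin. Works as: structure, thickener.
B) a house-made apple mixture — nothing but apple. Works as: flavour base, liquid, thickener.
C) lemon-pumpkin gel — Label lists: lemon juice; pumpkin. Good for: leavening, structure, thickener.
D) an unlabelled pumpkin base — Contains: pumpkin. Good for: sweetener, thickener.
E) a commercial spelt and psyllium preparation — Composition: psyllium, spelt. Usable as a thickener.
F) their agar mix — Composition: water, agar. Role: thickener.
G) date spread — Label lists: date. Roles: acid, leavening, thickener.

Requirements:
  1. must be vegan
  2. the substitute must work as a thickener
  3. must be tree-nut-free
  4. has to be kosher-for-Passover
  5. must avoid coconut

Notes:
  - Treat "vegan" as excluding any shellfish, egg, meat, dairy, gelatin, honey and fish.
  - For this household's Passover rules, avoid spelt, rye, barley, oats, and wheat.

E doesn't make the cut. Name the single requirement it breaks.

usable as a thickener: satisfied
vegan: satisfied
kosher-for-Passover: has spelt — fails
coconut-free: satisfied
tree-nut-free: satisfied

kosher-for-Passover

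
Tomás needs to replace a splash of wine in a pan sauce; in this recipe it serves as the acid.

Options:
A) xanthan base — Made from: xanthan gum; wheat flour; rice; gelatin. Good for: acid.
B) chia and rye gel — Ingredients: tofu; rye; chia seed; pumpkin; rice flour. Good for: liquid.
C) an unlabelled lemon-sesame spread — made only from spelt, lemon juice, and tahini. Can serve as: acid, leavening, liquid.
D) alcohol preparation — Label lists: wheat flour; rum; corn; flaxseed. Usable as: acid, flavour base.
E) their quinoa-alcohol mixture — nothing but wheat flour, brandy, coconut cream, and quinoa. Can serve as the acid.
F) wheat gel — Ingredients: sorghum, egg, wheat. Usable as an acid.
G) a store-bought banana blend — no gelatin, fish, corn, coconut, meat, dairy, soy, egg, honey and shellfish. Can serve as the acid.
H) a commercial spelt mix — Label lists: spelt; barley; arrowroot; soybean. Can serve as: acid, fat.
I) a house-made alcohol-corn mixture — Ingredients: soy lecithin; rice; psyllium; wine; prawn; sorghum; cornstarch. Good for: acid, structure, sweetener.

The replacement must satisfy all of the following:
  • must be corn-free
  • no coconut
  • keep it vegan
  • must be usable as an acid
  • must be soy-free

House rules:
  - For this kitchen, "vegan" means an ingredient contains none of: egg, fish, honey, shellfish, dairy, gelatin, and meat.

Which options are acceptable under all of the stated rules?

A: has gelatin, so not vegan — out
B: not usable as an acid; has tofu, so not soy-free — reject
C: only tahini, spelt, and lemon juice; none excluded — keep
D: has corn, so not corn-free — no
E: has coconut cream, so not coconut-free — reject
F: has egg, so not vegan — out
G: no coconut, no soy — OK
H: has soybean, so not soy-free — out
I: has prawn, so not vegan; has soy lecithin, so not soy-free (and 1 more) — reject

C, G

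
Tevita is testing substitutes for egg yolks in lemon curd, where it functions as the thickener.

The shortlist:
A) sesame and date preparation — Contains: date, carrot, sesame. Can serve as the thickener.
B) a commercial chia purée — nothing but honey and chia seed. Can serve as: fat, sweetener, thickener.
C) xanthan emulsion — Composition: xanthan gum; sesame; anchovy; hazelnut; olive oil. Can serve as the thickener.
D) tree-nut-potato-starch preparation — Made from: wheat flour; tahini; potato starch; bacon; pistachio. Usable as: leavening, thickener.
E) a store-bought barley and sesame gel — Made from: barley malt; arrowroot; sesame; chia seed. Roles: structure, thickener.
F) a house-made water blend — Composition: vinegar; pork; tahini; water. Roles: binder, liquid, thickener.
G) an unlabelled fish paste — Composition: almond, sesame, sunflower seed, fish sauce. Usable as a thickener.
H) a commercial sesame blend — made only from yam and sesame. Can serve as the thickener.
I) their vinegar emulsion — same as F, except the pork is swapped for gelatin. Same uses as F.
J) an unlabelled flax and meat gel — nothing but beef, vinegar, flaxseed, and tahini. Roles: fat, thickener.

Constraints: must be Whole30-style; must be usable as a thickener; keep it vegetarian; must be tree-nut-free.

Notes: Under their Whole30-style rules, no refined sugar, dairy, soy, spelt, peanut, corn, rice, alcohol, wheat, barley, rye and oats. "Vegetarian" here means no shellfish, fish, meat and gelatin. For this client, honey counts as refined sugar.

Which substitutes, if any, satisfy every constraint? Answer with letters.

A, H

A: only sesame, date and carrot; none excluded — OK
B: has honey, so not Whole30-style — out
C: has anchovy, so not vegetarian; has hazelnut, so not tree-nut-free — out
D: has wheat flour, so not Whole30-style; has bacon, so not vegetarian (and 1 more) — no
E: has barley malt, so not Whole30-style — out
F: has pork, so not vegetarian — out
G: has fish sauce, so not vegetarian; has almond, so not tree-nut-free — out
H: nothing on the exclusion list — keep
I: has gelatin, so not vegetarian — reject
J: has beef, so not vegetarian — no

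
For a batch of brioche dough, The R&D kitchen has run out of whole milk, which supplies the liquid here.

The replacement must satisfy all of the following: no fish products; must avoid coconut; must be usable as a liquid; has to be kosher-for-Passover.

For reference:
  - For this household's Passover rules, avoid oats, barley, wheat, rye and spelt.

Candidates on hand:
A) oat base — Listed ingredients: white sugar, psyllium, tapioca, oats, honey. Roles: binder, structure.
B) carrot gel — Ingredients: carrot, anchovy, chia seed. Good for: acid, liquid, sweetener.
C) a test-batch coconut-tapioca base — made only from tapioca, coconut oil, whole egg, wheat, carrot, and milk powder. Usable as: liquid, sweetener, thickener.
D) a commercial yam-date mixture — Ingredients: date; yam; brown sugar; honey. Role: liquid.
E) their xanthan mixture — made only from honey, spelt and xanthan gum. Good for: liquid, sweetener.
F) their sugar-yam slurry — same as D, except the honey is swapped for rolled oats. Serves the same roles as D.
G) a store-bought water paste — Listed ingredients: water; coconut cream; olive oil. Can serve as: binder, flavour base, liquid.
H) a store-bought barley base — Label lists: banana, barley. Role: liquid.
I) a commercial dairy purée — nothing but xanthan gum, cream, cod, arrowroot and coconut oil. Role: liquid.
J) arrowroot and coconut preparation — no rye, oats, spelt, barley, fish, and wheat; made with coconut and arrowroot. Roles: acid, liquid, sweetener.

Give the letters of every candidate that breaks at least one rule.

A, B, C, E, F, G, H, I, J

A: not usable as a liquid; has oats, so not kosher-for-Passover — out
B: has anchovy, so not fish-free — reject
C: has wheat, so not kosher-for-Passover; has coconut oil, so not coconut-free — no
D: honey and brown sugar etc. — none of it excluded — valid
E: has spelt, so not kosher-for-Passover — no
F: has rolled oats, so not kosher-for-Passover — out
G: has coconut cream, so not coconut-free — reject
H: has barley, so not kosher-for-Passover — out
I: has cod, so not fish-free; has coconut oil, so not coconut-free — no
J: has coconut, so not coconut-free — out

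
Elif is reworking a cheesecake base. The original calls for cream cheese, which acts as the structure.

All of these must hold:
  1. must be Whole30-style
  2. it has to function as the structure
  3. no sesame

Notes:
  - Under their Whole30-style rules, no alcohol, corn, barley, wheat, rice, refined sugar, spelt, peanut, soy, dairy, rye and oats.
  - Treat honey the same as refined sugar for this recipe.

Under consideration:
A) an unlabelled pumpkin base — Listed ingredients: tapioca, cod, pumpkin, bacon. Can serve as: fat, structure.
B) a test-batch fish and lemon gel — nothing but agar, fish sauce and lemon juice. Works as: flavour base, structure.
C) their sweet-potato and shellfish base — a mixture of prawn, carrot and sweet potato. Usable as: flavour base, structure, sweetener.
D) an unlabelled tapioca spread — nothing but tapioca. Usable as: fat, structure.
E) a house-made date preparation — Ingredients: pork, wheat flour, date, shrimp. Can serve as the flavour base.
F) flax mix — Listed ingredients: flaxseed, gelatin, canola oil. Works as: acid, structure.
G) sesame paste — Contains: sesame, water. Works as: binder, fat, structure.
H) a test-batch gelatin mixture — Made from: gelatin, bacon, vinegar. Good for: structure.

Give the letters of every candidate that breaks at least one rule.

A: every rule checks out — valid
B: only fish sauce, agar, and lemon juice; none excluded — valid
C: works as a structure, Whole30-style, no sesame — keep
D: every rule checks out — OK
E: not usable as a structure; has wheat flour, so not Whole30-style — no
F: all constraints satisfied — valid
G: has sesame, so not sesame-free — reject
H: no sesame, Whole30-style — valid

E, G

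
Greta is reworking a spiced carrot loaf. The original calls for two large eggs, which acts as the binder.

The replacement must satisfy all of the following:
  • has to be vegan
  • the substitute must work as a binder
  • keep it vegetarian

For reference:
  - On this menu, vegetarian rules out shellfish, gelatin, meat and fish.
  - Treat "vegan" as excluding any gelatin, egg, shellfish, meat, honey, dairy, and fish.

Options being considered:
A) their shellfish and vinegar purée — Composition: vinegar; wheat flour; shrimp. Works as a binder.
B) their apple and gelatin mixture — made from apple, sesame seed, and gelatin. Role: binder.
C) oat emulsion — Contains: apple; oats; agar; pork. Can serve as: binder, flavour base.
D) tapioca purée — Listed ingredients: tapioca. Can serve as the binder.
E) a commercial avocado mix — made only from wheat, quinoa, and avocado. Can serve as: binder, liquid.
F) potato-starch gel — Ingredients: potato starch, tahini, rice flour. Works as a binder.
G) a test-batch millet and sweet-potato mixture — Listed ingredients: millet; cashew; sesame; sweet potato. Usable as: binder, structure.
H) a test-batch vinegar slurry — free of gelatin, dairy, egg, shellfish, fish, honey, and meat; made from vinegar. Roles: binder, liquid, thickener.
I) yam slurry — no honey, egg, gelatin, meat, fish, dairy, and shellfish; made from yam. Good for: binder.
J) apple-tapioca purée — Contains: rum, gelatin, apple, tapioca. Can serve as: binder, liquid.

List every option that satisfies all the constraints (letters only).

D, E, F, G, H, I

A: has shrimp, so not vegetarian; has shrimp, so not vegan — no
B: has gelatin, so not vegetarian; has gelatin, so not vegan — reject
C: has pork, so not vegetarian; has pork, so not vegan — out
D: only tapioca; none excluded — OK
E: nothing on the exclusion list — OK
F: only rice flour, tahini, and potato starch; none excluded — valid
G: nothing on the exclusion list — OK
H: works as a binder, vegetarian, vegan — valid
I: works as a binder, vegetarian, vegan — keep
J: has gelatin, so not vegetarian; has gelatin, so not vegan — reject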